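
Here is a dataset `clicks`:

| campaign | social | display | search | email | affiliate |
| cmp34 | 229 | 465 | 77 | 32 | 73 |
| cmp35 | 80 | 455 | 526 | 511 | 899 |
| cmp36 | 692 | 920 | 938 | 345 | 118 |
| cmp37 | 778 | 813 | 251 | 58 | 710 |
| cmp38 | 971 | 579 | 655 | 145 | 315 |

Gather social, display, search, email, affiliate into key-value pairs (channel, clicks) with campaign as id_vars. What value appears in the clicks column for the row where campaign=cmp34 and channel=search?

Unpivoting turns each (campaign, wide-column) pair into one long row.
The wide cell at row cmp34, column search holds 77, so the long row (cmp34, search) has clicks=77.

77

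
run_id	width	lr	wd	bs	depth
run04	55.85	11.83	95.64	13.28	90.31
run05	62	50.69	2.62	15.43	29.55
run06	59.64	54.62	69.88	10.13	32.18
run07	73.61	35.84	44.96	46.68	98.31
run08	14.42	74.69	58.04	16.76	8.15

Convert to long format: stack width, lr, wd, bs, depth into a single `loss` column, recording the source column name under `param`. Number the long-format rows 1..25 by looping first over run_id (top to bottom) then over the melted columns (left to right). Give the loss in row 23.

58.04

25 rows total (5 × 5). Row 23: index ⌊(23-1)/5⌋ = 4 into run_id → run08; (23-1) mod 5 = 2 into the melted columns → wd.
So row 23 is (run08, wd, 58.04); loss = 58.04.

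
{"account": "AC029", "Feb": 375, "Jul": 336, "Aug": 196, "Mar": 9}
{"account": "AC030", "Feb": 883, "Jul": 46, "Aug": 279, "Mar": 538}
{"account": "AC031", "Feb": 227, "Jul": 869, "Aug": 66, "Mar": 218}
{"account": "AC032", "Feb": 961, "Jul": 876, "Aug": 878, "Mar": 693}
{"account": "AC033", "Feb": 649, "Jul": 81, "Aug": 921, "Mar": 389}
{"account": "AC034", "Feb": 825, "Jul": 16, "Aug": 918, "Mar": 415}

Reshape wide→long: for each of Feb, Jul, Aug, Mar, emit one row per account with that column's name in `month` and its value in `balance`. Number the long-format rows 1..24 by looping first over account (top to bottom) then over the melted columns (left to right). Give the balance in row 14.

24 rows total (6 × 4). Row 14: index ⌊(14-1)/4⌋ = 3 into account → AC032; (14-1) mod 4 = 1 into the melted columns → Jul.
So row 14 is (AC032, Jul, 876); balance = 876.

876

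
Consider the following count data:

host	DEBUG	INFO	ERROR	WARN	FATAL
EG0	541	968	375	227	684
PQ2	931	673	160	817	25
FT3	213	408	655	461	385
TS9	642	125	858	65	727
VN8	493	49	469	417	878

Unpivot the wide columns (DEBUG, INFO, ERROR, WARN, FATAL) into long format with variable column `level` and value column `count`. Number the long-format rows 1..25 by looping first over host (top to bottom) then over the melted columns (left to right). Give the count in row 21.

25 rows total (5 × 5). Row 21: index ⌊(21-1)/5⌋ = 4 into host → VN8; (21-1) mod 5 = 0 into the melted columns → DEBUG.
So row 21 is (VN8, DEBUG, 493); count = 493.

493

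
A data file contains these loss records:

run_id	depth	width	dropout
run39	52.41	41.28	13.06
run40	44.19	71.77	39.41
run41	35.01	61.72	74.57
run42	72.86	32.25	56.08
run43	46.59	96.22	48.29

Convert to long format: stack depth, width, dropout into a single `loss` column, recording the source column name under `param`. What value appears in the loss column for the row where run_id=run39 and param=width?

Unpivoting turns each (run_id, wide-column) pair into one long row.
The wide cell at row run39, column width holds 41.28, so the long row (run39, width) has loss=41.28.

41.28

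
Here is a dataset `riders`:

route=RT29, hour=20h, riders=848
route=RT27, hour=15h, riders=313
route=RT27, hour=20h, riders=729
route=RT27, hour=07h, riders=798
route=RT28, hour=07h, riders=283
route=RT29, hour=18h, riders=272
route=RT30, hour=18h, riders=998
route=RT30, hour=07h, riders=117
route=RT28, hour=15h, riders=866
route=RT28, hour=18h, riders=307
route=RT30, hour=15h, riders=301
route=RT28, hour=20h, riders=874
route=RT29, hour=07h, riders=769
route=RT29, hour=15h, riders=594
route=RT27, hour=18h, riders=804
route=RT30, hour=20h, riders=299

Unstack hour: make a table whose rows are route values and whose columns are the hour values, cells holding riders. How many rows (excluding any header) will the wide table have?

4 distinct route values → 4 rows.

4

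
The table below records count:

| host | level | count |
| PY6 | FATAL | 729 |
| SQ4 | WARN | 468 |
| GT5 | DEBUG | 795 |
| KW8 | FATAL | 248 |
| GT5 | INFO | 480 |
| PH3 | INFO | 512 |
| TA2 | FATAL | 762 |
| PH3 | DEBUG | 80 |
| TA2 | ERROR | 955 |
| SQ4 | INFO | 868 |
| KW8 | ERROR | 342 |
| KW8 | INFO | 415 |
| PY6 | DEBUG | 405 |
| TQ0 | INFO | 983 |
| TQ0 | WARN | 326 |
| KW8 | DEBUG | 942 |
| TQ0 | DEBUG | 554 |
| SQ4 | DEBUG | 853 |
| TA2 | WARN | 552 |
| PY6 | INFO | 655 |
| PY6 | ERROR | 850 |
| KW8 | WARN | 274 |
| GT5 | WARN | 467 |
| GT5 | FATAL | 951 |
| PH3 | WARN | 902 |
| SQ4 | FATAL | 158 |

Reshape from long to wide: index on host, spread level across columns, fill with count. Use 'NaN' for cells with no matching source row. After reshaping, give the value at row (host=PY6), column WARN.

NaN

No long-format row has host=PY6 and level=WARN, so the cell is NaN.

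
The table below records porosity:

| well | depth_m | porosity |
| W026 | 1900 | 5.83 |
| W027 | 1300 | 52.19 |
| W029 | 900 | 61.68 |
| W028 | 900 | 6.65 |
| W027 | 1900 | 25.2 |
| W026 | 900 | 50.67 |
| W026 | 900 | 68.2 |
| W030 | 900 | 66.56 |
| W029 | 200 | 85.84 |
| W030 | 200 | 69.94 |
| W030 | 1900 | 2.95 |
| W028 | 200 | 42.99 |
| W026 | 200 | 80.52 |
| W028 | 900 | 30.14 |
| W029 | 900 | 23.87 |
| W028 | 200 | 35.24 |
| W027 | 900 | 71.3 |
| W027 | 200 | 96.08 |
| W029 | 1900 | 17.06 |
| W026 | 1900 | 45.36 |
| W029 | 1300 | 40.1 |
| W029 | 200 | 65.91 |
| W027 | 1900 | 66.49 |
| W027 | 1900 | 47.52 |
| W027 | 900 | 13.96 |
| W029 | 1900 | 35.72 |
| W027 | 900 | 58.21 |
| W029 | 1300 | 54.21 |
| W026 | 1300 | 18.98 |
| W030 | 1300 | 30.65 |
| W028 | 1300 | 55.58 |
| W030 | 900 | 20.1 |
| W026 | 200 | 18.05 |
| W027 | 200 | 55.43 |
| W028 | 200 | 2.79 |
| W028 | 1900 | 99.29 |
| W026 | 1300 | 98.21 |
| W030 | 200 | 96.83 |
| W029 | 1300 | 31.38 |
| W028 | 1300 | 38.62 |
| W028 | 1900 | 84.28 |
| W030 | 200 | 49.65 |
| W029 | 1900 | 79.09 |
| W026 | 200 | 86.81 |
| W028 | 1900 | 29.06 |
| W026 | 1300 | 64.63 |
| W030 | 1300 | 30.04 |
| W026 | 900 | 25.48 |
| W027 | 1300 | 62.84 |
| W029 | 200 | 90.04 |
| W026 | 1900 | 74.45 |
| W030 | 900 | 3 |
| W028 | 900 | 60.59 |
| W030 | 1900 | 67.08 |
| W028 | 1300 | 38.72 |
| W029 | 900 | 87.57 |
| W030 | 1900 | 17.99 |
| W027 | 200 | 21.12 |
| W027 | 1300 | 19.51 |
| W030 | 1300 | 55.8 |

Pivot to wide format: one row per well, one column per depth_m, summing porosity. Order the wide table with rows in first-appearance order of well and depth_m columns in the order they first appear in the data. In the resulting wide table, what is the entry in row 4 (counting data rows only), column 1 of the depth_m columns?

With rows in first-appearance order of well, row 4 is well=W028. depth_m columns in first-appearance order: 1900, 1300, 900, 200; column 1 is 1900.
Long rows with well=W028, depth_m=1900: 99.29 + 84.28 + 29.06 = 212.63.

212.63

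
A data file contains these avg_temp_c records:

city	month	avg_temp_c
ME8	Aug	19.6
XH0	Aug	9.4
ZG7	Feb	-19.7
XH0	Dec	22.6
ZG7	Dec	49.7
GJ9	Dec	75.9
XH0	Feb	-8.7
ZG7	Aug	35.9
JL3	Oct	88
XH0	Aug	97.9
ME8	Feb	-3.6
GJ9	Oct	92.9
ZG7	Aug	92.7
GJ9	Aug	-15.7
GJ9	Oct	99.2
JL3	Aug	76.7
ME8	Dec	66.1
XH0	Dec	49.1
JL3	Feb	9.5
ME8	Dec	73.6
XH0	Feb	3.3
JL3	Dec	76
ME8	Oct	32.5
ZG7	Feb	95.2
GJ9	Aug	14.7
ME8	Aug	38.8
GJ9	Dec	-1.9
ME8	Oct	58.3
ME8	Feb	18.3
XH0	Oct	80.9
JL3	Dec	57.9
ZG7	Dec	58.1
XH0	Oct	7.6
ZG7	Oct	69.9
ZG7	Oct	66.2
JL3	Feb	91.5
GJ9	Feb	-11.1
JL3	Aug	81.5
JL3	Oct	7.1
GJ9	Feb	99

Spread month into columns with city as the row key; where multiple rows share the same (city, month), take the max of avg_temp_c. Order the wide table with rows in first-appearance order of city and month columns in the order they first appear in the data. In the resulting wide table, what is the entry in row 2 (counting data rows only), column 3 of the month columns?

49.1

With rows in first-appearance order of city, row 2 is city=XH0. month columns in first-appearance order: Aug, Feb, Dec, Oct; column 3 is Dec.
Long rows with city=XH0, month=Dec: max(22.6, 49.1) = 49.1.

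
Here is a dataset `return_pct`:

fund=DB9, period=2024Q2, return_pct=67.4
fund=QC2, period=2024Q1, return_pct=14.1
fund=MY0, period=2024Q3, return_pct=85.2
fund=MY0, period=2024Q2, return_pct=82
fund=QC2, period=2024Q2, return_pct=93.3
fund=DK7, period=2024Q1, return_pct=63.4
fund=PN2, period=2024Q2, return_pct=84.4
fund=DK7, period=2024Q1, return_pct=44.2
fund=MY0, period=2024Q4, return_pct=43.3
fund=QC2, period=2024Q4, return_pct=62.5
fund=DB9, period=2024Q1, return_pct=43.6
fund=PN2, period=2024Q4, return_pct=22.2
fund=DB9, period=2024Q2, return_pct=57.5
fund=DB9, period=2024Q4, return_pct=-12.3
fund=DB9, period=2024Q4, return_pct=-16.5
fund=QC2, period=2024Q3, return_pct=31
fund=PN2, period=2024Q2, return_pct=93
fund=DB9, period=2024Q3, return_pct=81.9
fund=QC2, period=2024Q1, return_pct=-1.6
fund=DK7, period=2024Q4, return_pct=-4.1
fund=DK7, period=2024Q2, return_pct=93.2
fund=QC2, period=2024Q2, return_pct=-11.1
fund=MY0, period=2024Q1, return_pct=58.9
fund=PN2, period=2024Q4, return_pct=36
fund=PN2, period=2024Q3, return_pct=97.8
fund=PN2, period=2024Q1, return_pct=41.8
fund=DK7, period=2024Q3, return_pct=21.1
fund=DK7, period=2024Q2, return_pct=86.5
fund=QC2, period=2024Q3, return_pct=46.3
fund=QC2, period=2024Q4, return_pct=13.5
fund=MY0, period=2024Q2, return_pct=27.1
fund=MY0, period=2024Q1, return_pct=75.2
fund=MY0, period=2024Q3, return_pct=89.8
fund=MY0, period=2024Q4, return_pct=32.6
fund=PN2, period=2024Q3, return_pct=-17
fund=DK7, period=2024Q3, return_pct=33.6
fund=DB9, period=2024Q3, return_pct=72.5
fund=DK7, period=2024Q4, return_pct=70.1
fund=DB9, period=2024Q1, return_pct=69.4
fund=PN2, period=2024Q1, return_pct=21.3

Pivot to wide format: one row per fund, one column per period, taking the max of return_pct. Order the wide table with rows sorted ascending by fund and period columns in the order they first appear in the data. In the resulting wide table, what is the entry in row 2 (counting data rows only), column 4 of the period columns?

70.1

With rows sorted ascending by fund, row 2 is fund=DK7. period columns in first-appearance order: 2024Q2, 2024Q1, 2024Q3, 2024Q4; column 4 is 2024Q4.
Long rows with fund=DK7, period=2024Q4: max(-4.1, 70.1) = 70.1.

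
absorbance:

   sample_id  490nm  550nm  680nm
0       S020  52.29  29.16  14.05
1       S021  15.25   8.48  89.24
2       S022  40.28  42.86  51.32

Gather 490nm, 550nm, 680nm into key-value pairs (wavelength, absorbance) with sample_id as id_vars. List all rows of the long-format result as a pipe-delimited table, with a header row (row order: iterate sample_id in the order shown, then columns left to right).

| sample_id | wavelength | absorbance |
| S020 | 490nm | 52.29 |
| S020 | 550nm | 29.16 |
| S020 | 680nm | 14.05 |
| S021 | 490nm | 15.25 |
| S021 | 550nm | 8.48 |
| S021 | 680nm | 89.24 |
| S022 | 490nm | 40.28 |
| S022 | 550nm | 42.86 |
| S022 | 680nm | 51.32 |

Each (sample_id, column) pair becomes one row: 3 × 3 = 9 rows.
For example, (S020, 490nm) → absorbance=52.29.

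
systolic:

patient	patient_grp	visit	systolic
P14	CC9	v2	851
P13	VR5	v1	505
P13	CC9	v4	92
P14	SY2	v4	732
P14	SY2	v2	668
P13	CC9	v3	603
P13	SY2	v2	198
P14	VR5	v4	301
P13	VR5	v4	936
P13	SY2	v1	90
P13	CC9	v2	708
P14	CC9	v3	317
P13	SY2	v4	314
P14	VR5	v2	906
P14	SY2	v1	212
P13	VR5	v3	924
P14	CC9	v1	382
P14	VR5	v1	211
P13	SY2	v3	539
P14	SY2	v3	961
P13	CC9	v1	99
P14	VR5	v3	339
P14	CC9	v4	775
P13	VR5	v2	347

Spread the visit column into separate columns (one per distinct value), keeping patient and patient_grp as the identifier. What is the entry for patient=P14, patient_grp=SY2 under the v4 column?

Wide layout: rows indexed by patient and patient_grp, columns are the 4 distinct visit values (v2, v1, v4, v3).
Cell (patient=P14, patient_grp=SY2, visit=v4) draws from the long row where patient=P14, patient_grp=SY2 and visit=v4, which has systolic=732.

732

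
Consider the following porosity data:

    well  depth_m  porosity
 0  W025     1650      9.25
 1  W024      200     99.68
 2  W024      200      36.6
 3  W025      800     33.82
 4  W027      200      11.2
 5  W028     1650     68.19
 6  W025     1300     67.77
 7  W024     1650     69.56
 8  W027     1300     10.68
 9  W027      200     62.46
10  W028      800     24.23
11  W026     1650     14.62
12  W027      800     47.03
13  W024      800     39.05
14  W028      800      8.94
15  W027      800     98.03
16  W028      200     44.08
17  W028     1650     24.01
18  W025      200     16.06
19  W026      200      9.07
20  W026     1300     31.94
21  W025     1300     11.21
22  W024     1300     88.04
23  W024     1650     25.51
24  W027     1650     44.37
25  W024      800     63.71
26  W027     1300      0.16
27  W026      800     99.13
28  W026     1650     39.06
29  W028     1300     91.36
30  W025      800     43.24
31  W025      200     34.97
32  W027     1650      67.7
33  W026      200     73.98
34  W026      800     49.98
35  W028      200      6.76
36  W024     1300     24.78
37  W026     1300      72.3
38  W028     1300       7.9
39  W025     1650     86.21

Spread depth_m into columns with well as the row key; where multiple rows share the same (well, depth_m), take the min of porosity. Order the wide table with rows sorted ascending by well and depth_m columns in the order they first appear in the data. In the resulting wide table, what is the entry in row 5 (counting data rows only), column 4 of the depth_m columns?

With rows sorted ascending by well, row 5 is well=W028. depth_m columns in first-appearance order: 1650, 200, 800, 1300; column 4 is 1300.
Long rows with well=W028, depth_m=1300: min(91.36, 7.9) = 7.9.

7.9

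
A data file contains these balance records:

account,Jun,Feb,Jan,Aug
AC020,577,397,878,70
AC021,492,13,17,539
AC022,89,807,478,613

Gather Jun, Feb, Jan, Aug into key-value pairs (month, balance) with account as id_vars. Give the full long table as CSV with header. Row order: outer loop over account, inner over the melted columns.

account,month,balance
AC020,Jun,577
AC020,Feb,397
AC020,Jan,878
AC020,Aug,70
AC021,Jun,492
AC021,Feb,13
AC021,Jan,17
AC021,Aug,539
AC022,Jun,89
AC022,Feb,807
AC022,Jan,478
AC022,Aug,613

Each (account, column) pair becomes one row: 3 × 4 = 12 rows.
For example, (AC020, Jun) → balance=577.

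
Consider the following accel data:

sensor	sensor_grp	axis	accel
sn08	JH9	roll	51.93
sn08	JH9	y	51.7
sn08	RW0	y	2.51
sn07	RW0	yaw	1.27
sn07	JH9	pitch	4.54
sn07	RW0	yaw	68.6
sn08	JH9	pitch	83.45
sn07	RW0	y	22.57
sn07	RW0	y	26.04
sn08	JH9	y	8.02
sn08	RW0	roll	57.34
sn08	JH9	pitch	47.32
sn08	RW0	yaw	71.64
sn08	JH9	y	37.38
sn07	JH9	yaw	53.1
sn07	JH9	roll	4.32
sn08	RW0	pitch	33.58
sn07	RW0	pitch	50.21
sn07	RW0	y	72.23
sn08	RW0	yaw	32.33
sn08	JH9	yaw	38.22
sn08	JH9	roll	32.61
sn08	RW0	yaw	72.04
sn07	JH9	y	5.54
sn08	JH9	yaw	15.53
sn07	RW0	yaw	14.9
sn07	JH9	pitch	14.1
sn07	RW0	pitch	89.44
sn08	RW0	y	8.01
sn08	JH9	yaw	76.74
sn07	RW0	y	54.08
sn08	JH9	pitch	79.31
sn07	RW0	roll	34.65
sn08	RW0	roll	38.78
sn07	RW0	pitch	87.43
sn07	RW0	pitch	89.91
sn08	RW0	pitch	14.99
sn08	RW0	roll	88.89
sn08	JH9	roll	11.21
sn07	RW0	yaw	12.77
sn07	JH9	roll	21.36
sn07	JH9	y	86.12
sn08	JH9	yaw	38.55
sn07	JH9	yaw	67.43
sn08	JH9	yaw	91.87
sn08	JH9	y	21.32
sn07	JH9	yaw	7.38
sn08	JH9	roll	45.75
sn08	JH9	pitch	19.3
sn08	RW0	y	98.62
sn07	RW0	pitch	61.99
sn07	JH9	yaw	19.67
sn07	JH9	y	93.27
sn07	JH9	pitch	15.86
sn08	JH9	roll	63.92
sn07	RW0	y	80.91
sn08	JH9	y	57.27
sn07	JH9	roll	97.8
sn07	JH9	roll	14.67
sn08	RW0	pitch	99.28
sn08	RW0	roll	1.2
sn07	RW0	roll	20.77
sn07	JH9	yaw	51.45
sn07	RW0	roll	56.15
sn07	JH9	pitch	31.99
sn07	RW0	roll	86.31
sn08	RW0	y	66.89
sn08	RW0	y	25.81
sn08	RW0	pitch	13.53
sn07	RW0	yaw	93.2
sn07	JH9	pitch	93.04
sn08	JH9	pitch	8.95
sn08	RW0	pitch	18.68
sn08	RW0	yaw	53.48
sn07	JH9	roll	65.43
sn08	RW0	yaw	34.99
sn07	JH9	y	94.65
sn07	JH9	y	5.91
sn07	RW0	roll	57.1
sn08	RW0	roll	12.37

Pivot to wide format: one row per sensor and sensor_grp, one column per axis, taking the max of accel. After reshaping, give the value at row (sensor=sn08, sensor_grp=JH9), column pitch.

83.45

Rows with sensor=sn08, sensor_grp=JH9 and axis=pitch: accel values are 83.45, 47.32, 79.31, 19.3, 8.95.
max(83.45, 47.32, 79.31, 19.3, 8.95) = 83.45.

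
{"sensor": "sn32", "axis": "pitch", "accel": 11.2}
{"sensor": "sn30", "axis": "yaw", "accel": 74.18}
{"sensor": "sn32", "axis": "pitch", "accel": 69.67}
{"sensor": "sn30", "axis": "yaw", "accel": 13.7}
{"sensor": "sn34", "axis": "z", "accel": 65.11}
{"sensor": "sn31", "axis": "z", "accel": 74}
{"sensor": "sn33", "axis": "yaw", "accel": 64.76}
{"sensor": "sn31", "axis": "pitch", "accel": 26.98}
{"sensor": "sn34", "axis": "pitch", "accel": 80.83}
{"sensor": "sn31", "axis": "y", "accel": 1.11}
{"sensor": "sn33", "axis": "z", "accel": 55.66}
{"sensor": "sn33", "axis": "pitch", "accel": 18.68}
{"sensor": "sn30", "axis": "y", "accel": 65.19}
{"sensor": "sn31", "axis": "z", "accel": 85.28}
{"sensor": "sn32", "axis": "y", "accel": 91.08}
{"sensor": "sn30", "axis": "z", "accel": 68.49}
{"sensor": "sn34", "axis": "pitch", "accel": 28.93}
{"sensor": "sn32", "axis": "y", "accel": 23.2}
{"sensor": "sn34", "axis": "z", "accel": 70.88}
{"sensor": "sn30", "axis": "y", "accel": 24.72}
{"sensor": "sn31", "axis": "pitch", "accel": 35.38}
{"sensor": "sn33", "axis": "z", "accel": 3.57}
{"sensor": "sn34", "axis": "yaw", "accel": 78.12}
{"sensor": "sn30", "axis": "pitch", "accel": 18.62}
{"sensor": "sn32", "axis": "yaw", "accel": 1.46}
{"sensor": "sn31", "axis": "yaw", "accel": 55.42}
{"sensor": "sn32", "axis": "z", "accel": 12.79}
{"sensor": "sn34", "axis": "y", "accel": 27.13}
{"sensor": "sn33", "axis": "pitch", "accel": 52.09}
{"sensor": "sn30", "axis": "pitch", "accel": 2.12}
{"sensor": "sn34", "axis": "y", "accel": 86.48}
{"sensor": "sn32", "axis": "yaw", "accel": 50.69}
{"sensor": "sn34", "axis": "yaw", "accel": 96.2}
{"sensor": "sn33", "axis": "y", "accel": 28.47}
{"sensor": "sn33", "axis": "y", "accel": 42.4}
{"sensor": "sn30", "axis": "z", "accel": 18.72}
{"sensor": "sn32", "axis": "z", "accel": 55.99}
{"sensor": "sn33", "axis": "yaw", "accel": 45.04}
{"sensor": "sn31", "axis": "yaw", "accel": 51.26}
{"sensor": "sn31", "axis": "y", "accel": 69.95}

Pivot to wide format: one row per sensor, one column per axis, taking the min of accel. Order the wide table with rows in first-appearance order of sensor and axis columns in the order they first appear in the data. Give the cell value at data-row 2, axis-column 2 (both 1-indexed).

13.7

With rows in first-appearance order of sensor, row 2 is sensor=sn30. axis columns in first-appearance order: pitch, yaw, z, y; column 2 is yaw.
Long rows with sensor=sn30, axis=yaw: min(74.18, 13.7) = 13.7.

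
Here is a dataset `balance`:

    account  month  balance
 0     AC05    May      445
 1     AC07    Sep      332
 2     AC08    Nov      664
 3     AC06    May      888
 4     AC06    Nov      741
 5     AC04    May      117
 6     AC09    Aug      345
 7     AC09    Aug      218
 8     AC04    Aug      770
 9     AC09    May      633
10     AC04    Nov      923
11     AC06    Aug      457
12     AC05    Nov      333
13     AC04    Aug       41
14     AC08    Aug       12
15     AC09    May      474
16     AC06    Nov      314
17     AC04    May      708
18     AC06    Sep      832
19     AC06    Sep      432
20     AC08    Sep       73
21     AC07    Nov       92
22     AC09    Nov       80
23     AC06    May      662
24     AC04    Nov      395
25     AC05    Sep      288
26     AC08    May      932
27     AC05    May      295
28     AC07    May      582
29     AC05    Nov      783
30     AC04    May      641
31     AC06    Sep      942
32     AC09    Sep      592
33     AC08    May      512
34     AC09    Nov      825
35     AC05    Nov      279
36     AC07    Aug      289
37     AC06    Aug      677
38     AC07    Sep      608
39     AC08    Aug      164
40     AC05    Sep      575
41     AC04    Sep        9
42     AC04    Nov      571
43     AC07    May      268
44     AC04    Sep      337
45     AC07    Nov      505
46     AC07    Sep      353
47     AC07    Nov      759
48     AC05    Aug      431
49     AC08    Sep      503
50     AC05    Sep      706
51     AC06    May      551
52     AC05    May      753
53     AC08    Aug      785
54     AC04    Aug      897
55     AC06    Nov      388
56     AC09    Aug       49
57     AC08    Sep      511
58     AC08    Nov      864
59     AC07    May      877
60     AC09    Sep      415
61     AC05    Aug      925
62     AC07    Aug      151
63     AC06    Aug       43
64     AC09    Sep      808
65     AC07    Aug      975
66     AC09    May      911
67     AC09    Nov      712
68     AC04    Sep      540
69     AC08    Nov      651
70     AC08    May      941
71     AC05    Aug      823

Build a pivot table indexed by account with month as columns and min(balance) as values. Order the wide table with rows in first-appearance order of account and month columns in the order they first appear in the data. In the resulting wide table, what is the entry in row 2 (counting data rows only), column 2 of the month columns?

332

With rows in first-appearance order of account, row 2 is account=AC07. month columns in first-appearance order: May, Sep, Nov, Aug; column 2 is Sep.
Long rows with account=AC07, month=Sep: min(332, 608, 353) = 332.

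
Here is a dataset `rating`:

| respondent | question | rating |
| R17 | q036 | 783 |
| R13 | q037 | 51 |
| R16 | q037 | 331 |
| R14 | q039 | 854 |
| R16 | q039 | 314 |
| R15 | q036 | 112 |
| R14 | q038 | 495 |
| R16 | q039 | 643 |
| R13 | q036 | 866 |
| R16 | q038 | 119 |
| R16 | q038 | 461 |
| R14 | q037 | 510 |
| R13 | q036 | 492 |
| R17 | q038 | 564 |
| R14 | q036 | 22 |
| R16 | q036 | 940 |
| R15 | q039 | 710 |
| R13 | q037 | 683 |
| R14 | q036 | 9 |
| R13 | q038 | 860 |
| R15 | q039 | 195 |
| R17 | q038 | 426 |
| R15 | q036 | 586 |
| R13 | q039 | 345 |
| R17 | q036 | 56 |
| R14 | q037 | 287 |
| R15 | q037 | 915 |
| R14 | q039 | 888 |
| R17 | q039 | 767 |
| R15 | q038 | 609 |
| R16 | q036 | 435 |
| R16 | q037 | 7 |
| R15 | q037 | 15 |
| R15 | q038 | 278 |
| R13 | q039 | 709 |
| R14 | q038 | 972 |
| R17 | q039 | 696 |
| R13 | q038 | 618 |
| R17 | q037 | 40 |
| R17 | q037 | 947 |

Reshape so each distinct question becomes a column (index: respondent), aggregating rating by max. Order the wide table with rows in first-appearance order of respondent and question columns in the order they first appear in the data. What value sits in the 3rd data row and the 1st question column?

With rows in first-appearance order of respondent, row 3 is respondent=R16. question columns in first-appearance order: q036, q037, q039, q038; column 1 is q036.
Long rows with respondent=R16, question=q036: max(940, 435) = 940.

940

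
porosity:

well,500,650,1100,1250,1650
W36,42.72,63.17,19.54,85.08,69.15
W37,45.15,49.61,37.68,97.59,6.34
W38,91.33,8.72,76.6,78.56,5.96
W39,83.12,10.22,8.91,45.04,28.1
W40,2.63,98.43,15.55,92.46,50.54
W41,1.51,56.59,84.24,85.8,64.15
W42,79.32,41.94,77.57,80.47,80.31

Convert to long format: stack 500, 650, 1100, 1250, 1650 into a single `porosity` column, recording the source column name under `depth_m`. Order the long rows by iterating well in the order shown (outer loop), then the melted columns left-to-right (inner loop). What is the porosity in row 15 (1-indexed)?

35 rows total (7 × 5). Row 15: index ⌊(15-1)/5⌋ = 2 into well → W38; (15-1) mod 5 = 4 into the melted columns → 1650.
So row 15 is (W38, 1650, 5.96); porosity = 5.96.

5.96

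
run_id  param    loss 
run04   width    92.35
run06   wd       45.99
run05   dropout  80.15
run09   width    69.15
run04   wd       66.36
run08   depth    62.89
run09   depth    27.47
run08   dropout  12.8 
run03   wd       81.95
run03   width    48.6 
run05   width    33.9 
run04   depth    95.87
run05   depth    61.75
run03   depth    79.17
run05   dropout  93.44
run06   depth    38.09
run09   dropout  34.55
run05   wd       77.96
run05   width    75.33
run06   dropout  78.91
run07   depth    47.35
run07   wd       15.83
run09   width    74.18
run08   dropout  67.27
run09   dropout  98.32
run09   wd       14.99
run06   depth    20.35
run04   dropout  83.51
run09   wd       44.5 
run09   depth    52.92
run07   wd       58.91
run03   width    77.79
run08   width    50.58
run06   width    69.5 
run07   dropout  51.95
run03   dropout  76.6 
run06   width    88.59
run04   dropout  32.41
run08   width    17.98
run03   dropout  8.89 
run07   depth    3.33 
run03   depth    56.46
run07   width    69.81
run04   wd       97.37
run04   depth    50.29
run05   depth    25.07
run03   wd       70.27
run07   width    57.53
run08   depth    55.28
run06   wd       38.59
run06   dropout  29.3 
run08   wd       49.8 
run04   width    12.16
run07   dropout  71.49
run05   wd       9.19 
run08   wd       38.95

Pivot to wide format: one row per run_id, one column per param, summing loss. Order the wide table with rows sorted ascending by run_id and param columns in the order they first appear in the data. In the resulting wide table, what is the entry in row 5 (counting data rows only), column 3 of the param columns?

With rows sorted ascending by run_id, row 5 is run_id=run07. param columns in first-appearance order: width, wd, dropout, depth; column 3 is dropout.
Long rows with run_id=run07, param=dropout: 51.95 + 71.49 = 123.44.

123.44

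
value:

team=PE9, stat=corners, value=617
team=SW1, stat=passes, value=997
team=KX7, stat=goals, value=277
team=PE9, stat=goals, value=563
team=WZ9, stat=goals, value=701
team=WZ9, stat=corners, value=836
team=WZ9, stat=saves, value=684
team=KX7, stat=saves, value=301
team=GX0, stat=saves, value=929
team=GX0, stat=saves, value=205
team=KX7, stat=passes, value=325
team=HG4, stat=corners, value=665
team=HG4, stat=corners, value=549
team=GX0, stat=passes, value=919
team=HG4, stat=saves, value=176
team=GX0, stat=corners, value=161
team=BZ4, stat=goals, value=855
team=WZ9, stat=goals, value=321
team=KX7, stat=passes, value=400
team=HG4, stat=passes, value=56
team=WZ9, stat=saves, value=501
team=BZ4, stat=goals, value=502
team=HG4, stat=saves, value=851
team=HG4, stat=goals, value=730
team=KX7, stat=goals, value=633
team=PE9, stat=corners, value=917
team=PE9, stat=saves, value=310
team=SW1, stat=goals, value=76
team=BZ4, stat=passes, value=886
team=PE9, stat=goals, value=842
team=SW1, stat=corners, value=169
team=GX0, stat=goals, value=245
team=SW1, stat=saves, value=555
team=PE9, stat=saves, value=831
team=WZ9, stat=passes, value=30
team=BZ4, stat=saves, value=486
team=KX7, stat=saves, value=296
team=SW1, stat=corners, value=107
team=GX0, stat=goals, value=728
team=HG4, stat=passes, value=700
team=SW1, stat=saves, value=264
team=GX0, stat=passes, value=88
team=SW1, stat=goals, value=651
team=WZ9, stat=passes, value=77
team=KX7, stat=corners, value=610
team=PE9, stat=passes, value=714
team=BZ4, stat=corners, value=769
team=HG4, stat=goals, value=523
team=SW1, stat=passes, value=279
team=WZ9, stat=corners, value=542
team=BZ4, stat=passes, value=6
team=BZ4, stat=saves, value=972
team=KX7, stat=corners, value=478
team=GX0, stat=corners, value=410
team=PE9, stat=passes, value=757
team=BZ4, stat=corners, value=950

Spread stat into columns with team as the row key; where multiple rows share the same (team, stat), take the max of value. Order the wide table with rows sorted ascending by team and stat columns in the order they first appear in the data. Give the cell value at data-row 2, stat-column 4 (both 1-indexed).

929

With rows sorted ascending by team, row 2 is team=GX0. stat columns in first-appearance order: corners, passes, goals, saves; column 4 is saves.
Long rows with team=GX0, stat=saves: max(929, 205) = 929.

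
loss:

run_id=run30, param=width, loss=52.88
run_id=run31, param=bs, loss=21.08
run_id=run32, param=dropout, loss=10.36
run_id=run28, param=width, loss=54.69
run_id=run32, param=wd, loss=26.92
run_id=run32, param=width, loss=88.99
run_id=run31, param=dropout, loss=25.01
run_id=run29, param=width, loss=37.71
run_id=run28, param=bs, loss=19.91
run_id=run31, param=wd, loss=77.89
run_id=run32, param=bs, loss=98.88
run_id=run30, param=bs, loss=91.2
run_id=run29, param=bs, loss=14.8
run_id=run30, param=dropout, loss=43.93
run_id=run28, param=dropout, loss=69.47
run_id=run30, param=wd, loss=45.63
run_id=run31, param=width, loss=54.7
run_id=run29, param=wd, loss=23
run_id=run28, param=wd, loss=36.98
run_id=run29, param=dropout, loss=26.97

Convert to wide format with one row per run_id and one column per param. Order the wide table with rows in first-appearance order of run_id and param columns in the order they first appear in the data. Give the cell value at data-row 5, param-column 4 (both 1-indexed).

23

With rows in first-appearance order of run_id, row 5 is run_id=run29. param columns in first-appearance order: width, bs, dropout, wd; column 4 is wd.
Long rows with run_id=run29, param=wd: loss = 23.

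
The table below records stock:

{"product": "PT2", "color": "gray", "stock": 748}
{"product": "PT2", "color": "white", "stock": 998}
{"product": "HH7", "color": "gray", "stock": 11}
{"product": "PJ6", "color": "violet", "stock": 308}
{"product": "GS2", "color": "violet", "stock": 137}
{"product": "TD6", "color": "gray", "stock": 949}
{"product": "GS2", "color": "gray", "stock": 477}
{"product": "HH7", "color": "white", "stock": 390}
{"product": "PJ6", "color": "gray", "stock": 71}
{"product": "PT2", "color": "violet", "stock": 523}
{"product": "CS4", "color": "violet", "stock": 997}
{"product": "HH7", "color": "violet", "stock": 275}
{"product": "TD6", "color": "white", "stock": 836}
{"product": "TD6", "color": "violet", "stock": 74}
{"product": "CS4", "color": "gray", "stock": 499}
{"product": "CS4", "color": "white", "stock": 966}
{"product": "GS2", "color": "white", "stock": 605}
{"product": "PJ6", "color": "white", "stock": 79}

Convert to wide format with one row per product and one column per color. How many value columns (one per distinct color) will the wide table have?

3 distinct color values: gray, white, violet.

3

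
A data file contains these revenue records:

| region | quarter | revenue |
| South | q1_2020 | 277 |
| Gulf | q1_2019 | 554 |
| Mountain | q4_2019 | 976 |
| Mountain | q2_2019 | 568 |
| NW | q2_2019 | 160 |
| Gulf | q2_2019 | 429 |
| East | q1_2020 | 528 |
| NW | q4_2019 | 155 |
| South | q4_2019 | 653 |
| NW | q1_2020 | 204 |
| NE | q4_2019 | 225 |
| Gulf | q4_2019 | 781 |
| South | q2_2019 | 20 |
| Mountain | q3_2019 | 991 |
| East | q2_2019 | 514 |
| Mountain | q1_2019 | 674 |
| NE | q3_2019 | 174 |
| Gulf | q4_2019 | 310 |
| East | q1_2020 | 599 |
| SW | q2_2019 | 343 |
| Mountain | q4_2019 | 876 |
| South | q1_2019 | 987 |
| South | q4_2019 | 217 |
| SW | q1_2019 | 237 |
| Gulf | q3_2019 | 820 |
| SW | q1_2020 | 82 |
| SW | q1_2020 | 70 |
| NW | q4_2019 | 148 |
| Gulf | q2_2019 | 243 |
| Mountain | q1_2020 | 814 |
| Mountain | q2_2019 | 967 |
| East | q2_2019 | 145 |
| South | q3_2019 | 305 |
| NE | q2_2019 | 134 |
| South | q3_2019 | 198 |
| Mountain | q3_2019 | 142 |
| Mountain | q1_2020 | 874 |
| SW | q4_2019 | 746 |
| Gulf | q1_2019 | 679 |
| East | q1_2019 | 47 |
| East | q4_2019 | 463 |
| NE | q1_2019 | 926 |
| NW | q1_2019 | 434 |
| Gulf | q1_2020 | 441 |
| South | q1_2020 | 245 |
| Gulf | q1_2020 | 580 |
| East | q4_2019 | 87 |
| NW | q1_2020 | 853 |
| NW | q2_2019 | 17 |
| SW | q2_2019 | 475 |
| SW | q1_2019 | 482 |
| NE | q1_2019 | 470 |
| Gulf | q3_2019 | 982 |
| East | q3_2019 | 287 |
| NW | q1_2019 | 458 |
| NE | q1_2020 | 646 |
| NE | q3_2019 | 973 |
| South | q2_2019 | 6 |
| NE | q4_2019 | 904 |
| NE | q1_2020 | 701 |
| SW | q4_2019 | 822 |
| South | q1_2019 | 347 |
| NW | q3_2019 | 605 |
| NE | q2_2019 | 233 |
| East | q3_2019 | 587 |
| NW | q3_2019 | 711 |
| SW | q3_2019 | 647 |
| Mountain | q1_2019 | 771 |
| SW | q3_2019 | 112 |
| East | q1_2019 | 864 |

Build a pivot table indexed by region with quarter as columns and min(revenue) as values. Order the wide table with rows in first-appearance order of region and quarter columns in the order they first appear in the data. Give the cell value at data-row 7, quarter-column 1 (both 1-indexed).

With rows in first-appearance order of region, row 7 is region=SW. quarter columns in first-appearance order: q1_2020, q1_2019, q4_2019, q2_2019, q3_2019; column 1 is q1_2020.
Long rows with region=SW, quarter=q1_2020: min(82, 70) = 70.

70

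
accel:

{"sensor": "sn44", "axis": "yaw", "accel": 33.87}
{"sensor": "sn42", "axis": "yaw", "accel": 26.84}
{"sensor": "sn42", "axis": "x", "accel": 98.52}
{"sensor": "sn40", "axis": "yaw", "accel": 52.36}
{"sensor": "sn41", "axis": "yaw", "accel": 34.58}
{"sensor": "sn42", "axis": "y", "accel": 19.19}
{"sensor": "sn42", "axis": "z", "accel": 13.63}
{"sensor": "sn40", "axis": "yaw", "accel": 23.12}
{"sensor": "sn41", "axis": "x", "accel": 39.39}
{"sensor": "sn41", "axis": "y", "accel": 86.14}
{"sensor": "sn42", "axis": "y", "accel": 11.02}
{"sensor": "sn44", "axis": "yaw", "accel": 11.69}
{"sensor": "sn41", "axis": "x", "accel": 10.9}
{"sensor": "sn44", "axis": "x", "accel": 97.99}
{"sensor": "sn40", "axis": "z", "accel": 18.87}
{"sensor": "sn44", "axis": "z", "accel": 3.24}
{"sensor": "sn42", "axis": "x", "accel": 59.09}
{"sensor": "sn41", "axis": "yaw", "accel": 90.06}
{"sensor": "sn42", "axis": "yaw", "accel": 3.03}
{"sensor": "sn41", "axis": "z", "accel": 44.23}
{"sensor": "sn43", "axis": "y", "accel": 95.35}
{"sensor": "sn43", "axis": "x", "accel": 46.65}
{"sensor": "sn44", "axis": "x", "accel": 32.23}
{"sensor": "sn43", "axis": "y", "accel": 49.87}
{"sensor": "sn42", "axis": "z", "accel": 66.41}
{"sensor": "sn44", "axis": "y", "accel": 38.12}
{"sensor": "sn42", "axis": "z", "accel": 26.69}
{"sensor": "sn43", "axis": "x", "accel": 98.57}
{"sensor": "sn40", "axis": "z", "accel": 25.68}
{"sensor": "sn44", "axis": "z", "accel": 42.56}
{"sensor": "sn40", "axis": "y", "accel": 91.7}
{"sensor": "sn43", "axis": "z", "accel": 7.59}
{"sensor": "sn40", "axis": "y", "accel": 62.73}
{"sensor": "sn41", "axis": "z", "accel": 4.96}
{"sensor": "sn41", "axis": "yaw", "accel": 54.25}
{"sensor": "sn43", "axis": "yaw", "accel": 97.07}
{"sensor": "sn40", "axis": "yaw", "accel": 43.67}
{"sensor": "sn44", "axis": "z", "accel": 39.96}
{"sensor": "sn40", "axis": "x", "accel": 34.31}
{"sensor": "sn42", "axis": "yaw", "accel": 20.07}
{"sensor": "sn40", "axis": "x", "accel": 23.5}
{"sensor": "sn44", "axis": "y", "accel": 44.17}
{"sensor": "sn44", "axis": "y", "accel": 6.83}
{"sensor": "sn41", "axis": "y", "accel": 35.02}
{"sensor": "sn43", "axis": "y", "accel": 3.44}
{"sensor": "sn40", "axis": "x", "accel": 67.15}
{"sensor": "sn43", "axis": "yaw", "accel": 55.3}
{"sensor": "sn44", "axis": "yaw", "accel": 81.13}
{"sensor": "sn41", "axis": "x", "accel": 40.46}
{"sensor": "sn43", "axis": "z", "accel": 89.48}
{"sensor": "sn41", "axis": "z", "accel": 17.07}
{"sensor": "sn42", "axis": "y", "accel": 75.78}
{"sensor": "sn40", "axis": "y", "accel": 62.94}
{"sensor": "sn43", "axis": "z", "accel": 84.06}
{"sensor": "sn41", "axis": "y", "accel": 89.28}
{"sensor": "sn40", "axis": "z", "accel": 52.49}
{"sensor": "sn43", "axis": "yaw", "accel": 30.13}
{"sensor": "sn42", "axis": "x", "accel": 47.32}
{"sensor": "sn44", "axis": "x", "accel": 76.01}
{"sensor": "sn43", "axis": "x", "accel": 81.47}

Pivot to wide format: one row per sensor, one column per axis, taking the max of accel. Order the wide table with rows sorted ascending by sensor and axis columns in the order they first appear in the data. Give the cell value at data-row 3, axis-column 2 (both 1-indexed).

With rows sorted ascending by sensor, row 3 is sensor=sn42. axis columns in first-appearance order: yaw, x, y, z; column 2 is x.
Long rows with sensor=sn42, axis=x: max(98.52, 59.09, 47.32) = 98.52.

98.52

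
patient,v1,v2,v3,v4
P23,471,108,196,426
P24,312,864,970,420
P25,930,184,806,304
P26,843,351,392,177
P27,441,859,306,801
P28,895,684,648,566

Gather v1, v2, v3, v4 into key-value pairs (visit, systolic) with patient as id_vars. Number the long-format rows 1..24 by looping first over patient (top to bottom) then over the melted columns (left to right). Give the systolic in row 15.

24 rows total (6 × 4). Row 15: index ⌊(15-1)/4⌋ = 3 into patient → P26; (15-1) mod 4 = 2 into the melted columns → v3.
So row 15 is (P26, v3, 392); systolic = 392.

392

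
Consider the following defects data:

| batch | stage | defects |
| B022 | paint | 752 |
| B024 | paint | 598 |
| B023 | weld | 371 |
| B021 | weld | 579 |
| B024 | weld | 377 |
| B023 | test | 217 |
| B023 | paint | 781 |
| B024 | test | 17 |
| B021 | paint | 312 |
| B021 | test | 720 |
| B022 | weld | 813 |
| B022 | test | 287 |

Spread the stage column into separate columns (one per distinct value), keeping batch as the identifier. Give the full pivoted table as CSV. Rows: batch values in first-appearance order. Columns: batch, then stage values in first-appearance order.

batch,paint,weld,test
B022,752,813,287
B024,598,377,17
B023,781,371,217
B021,312,579,720

Columns: batch plus the 3 distinct stage values (paint, weld, test).
For example, row B022 column paint takes defects=752 from the long row (B022, paint).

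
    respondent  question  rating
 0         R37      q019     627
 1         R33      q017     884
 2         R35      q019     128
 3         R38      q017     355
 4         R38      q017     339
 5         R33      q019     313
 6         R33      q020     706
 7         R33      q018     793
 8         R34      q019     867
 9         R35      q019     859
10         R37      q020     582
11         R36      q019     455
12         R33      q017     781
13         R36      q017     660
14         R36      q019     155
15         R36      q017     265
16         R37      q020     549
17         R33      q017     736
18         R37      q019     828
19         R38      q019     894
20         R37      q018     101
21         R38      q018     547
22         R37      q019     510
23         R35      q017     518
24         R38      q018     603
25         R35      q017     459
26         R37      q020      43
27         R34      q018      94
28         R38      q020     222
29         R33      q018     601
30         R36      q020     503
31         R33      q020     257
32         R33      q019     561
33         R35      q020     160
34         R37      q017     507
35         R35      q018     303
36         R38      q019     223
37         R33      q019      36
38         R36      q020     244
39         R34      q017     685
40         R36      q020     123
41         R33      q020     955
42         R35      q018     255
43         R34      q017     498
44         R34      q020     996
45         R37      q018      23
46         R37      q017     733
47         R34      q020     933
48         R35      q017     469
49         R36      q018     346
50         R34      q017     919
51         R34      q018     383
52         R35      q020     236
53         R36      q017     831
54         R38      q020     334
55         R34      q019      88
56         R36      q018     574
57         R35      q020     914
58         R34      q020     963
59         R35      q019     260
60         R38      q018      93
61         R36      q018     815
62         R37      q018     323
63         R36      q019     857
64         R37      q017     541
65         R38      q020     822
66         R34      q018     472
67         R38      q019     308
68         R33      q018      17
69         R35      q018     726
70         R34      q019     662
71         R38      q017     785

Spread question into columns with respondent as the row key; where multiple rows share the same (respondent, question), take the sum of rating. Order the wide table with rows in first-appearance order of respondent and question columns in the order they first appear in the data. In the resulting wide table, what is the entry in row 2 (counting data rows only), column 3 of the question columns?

With rows in first-appearance order of respondent, row 2 is respondent=R33. question columns in first-appearance order: q019, q017, q020, q018; column 3 is q020.
Long rows with respondent=R33, question=q020: 706 + 257 + 955 = 1918.

1918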